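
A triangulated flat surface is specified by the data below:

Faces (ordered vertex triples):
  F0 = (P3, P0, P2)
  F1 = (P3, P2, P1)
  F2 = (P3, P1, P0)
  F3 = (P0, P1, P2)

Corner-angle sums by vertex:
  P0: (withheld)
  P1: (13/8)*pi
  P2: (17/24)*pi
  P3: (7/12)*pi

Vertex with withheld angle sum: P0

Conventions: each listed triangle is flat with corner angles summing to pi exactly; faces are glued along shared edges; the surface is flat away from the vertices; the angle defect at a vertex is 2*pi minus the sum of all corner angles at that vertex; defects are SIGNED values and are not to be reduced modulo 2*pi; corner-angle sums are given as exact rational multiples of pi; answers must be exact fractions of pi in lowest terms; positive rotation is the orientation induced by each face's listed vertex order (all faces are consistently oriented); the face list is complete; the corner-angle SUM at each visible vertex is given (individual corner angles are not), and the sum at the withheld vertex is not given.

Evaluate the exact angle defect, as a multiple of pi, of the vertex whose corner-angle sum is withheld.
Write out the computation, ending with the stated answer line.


V = 4, E = 6, F = 4; chi = V - E + F = 2
Gauss-Bonnet: total defect = 2*pi*chi = 4*pi; visible defects sum to (37/12)*pi

Answer: defect(P0) = (11/12)*pi


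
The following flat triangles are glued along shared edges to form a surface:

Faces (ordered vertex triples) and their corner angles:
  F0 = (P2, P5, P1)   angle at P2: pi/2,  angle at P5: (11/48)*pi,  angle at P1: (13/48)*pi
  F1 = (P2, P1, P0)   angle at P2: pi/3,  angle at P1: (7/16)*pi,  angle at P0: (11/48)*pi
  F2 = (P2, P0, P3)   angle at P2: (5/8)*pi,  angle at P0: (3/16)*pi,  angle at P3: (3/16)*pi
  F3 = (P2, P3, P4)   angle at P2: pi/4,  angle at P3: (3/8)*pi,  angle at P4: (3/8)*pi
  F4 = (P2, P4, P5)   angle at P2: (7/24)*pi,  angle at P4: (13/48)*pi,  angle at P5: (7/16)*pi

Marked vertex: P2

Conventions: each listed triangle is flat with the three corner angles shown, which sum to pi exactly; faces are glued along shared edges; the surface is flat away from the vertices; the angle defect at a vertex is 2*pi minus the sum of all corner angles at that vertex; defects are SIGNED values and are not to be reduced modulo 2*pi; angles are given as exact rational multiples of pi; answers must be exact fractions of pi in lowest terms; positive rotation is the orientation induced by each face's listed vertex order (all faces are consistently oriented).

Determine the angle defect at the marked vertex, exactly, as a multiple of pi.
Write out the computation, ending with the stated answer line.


Sum of corner angles at P2: 2*pi
defect = 2*pi - 2*pi

Answer: defect(P2) = 0


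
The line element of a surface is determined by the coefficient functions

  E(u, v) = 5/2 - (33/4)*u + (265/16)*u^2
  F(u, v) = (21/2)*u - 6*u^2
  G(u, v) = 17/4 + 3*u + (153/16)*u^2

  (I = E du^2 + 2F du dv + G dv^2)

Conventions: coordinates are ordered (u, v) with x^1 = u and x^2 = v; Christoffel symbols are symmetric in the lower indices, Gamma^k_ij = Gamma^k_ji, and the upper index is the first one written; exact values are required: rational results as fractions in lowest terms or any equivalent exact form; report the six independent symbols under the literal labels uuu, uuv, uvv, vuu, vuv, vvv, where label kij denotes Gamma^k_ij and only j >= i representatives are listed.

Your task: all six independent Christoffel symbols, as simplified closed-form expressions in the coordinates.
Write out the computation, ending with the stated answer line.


E = 5/2 - (33/4)*u + (265/16)*u^2; F = (21/2)*u - 6*u^2; G = 17/4 + 3*u + (153/16)*u^2
Gamma^k_ij = (1/2) g^{kl} (d_i g_jl + d_j g_il - d_l g_ij), with g^inv = (1/(EG-F^2)) [[G, -F], [-F, E]]
first partials: E_u = -33/4 + (265/8)*u, E_v = 0, F_u = 21/2 - 12*u, F_v = 0, G_u = 3 + (153/8)*u, G_v = 0
D = EG - F^2 = 85/8 - (441/16)*u - (2605/64)*u^2 + (6195/64)*u^3 + (31329/256)*u^4
expanded: Gamma^u_uu = (G E_u - 2F F_u + F E_v)/(2D), Gamma^u_uv = (G E_v - F G_u)/(2D), Gamma^u_vv = (2G F_v - G G_u - F G_v)/(2D), Gamma^v_uu = (2E F_u - E E_v - F E_u)/(2D), Gamma^v_uv = (E G_u - F E_v)/(2D), Gamma^v_vv = (E G_v - 2F F_v + F G_u)/(2D); substitute and cancel common factors

Answer: Gamma_uuu = (22113*u^3 + 51006*u^2 - 13372*u - 4488)/(31329*u^4 + 24780*u^3 - 10420*u^2 - 7056*u + 2720), Gamma_uuv = (14688*u^3 - 23400*u^2 - 4032*u)/(31329*u^4 + 24780*u^3 - 10420*u^2 - 7056*u + 2720), Gamma_uvv = (-23409*u^3 - 11016*u^2 - 11556*u - 1632)/(31329*u^4 + 24780*u^3 - 10420*u^2 - 7056*u + 2720), Gamma_vuu = (-25440*u^3 + 19008*u^2 - 18768*u + 6720)/(31329*u^4 + 24780*u^3 - 10420*u^2 - 7056*u + 2720), Gamma_vuv = (40545*u^3 - 13836*u^2 + 2952*u + 960)/(31329*u^4 + 24780*u^3 - 10420*u^2 - 7056*u + 2720), Gamma_vvv = (-14688*u^3 + 23400*u^2 + 4032*u)/(31329*u^4 + 24780*u^3 - 10420*u^2 - 7056*u + 2720)


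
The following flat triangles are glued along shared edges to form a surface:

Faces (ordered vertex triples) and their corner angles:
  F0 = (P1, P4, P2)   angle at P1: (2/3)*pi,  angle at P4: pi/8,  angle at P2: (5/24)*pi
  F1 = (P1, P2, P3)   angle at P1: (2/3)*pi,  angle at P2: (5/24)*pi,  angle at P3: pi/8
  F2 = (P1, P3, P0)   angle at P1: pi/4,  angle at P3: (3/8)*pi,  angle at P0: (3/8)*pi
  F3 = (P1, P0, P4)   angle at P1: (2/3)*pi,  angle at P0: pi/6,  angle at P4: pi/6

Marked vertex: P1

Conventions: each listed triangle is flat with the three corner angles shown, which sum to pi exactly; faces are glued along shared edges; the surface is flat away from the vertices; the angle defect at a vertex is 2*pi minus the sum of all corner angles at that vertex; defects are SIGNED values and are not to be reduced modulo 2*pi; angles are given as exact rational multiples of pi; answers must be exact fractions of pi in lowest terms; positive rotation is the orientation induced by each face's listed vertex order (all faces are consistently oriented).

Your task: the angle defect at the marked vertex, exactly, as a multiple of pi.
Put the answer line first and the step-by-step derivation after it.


Answer: defect(P1) = -pi/4

Sum of corner angles at P1: (9/4)*pi
defect = 2*pi - (9/4)*pi


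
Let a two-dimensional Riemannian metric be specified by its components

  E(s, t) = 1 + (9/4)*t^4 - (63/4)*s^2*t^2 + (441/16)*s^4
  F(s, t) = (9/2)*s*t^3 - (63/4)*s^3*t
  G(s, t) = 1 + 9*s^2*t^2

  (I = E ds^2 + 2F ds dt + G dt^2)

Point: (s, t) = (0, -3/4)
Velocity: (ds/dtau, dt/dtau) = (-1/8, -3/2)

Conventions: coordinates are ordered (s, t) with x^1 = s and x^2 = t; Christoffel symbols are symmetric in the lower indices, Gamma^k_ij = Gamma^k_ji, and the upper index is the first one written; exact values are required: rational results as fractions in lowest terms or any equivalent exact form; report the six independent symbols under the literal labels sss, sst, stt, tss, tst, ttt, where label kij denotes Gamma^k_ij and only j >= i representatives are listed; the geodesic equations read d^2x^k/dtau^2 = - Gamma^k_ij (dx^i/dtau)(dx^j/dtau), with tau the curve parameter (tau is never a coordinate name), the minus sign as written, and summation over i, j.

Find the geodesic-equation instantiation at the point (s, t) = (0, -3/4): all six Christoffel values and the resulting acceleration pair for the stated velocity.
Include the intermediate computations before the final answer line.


E = 1753/1024, F = 0, G = 1 at the point
E_s = 0, E_t = -243/64, F_s = -243/128, F_t = 0, G_s = 0, G_t = 0
EG - F^2 = 1753/1024;  g^inv = (1024/1753) * [[1, 0], [0, 1753/1024]]
first-kind symbols [ij,l] = (1/2)(d_i g_jl + d_j g_il - d_l g_ij): [ss,s] = E_s/2 = 0, [ss,t] = F_s - E_t/2 = 0, [st,s] = E_t/2 = -243/128, [st,t] = G_s/2 = 0, [tt,s] = F_t - G_s/2 = 0, [tt,t] = G_t/2 = 0
Gamma^s_ij = (G*[ij,s] - F*[ij,t])/(EG - F^2), Gamma^t_ij = (E*[ij,t] - F*[ij,s])/(EG - F^2)
Gamma_sss = 0, Gamma_sst = -1944/1753, Gamma_stt = 0, Gamma_tss = 0, Gamma_tst = 0, Gamma_ttt = 0
d^2s/dtau^2 = -(Gamma_sss*(-1/8)^2 + 2*Gamma_sst*(-1/8)*(-3/2) + Gamma_stt*(-3/2)^2) = 729/1753
d^2t/dtau^2 = -(Gamma_tss*(-1/8)^2 + 2*Gamma_tst*(-1/8)*(-3/2) + Gamma_ttt*(-3/2)^2) = 0

Answer: Gamma_sss = 0, Gamma_sst = -1944/1753, Gamma_stt = 0, Gamma_tss = 0, Gamma_tst = 0, Gamma_ttt = 0; accelerations (d^2s/dtau^2, d^2t/dtau^2) = (729/1753, 0)


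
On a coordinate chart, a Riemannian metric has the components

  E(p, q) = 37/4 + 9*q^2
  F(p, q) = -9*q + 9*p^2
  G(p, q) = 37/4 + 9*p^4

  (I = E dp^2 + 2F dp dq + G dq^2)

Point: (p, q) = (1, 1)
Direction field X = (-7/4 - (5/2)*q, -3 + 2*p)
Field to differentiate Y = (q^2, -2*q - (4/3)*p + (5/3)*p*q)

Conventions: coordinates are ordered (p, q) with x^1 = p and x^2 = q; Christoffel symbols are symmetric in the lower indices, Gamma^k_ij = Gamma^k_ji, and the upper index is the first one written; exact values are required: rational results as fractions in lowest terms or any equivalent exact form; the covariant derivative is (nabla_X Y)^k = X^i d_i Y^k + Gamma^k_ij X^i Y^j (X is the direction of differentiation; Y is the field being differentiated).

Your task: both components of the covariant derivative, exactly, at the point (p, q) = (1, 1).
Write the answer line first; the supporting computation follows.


Answer: (nabla_X Y)^p = -107/73, (nabla_X Y)^q = 2471/876

E = 73/4, F = 0, G = 73/4 at the point
E_p = 0, E_q = 18, F_p = 18, F_q = -9, G_p = 36, G_q = 0
EG - F^2 = 5329/16;  g^inv = (16/5329) * [[73/4, 0], [0, 73/4]]
first-kind symbols [ij,l] = (1/2)(d_i g_jl + d_j g_il - d_l g_ij): [pp,p] = E_p/2 = 0, [pp,q] = F_p - E_q/2 = 9, [pq,p] = E_q/2 = 9, [pq,q] = G_p/2 = 18, [qq,p] = F_q - G_p/2 = -27, [qq,q] = G_q/2 = 0
Gamma^p_ij = (G*[ij,p] - F*[ij,q])/(EG - F^2), Gamma^q_ij = (E*[ij,q] - F*[ij,p])/(EG - F^2)
Gamma_ppp = 0, Gamma_ppq = 36/73, Gamma_pqq = -108/73, Gamma_qpp = 36/73, Gamma_qpq = 72/73, Gamma_qqq = 0
X = (-17/4, -1), Y = (1, -5/3) at the point


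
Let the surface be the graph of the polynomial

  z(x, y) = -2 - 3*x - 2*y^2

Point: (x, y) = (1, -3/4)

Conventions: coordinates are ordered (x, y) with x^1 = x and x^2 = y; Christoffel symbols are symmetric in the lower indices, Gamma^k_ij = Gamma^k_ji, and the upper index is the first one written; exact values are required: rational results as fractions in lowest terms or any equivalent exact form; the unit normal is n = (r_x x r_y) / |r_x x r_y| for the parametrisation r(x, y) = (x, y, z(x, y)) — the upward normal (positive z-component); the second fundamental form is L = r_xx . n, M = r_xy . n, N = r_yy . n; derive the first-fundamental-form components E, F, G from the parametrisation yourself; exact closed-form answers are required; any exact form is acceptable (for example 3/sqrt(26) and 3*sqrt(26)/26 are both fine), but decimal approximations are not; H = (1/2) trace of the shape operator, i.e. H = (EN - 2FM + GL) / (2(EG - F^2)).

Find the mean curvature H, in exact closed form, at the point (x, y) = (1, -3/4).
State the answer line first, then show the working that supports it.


Answer: H = -20*sqrt(19)/361

z_x = -3, z_y = 3, z_xx = 0, z_xy = 0, z_yy = -4
E = 10, F = -9, G = 10; answer radicand W^2 = 19
unnormalised second-form numerators: l = 0, m = 0, n = -4; L = l/sqrt(19), and similarly M = m/sqrt(W^2), N = n/sqrt(W^2)
H = (E*n - 2*F*m + G*l) / (2*(EG - F^2)*sqrt(W^2)); E*n - 2*F*m + G*l = -40, EG - F^2 = 19, so H = (-20/19)/sqrt(19)


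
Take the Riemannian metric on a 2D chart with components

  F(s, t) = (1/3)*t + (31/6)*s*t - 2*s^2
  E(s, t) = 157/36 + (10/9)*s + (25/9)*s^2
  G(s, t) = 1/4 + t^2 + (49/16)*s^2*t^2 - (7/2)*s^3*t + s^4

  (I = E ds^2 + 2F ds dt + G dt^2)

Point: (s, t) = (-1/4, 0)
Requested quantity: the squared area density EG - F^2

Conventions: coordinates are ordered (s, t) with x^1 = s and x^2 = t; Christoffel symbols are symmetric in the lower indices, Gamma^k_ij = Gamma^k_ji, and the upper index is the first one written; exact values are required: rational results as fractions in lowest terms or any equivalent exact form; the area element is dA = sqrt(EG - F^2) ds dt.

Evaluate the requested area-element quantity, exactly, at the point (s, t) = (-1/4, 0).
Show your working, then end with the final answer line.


E = 613/144, F = -1/8, G = 65/256; EG - F^2 = 39269/36864

Answer: EG - F^2 = 39269/36864


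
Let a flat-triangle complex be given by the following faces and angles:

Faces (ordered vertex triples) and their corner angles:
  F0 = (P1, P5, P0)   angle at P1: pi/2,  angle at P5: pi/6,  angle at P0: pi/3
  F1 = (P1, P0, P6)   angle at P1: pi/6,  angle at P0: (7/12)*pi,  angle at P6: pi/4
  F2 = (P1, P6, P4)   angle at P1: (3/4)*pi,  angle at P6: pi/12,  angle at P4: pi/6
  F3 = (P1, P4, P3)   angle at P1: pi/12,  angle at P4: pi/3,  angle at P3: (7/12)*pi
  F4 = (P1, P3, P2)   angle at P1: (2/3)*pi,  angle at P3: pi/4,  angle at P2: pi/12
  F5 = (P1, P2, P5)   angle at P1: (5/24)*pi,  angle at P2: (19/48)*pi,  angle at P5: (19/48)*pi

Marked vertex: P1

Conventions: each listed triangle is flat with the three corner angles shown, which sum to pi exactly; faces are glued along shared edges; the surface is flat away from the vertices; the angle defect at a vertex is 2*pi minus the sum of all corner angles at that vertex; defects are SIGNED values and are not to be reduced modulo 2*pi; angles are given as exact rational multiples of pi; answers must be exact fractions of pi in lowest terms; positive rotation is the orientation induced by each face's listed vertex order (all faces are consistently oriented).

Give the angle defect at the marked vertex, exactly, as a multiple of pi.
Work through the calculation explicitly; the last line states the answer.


Sum of corner angles at P1: (19/8)*pi
defect = 2*pi - (19/8)*pi

Answer: defect(P1) = (-3/8)*pi


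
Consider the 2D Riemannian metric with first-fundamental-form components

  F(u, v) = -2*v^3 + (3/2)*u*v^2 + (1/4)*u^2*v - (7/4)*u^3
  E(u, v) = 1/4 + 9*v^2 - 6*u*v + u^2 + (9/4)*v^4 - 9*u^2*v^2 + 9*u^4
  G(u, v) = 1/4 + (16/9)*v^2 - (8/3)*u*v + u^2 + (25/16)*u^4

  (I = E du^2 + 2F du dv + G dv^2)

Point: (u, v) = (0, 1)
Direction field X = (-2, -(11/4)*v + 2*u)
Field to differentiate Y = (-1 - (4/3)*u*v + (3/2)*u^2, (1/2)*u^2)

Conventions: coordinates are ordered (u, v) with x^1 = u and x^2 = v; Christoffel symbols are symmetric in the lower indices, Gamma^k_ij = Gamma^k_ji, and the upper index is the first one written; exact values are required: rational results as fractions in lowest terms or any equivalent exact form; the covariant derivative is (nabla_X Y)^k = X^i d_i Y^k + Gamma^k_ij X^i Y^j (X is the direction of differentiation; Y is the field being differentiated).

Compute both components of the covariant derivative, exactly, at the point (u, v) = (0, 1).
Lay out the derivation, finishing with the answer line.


E = 23/2, F = -2, G = 73/36 at the point
E_u = -6, E_v = 27, F_u = 3/2, F_v = -6, G_u = -8/3, G_v = 32/9
EG - F^2 = 1391/72;  g^inv = (72/1391) * [[73/36, 2], [2, 23/2]]
first-kind symbols [ij,l] = (1/2)(d_i g_jl + d_j g_il - d_l g_ij): [uu,u] = E_u/2 = -3, [uu,v] = F_u - E_v/2 = -12, [uv,u] = E_v/2 = 27/2, [uv,v] = G_u/2 = -4/3, [vv,u] = F_v - G_u/2 = -14/3, [vv,v] = G_v/2 = 16/9
Gamma^u_ij = (G*[ij,u] - F*[ij,v])/(EG - F^2), Gamma^v_ij = (E*[ij,v] - F*[ij,u])/(EG - F^2)
Gamma_uuu = -2166/1391, Gamma_uuv = 1779/1391, Gamma_uvv = -1276/4173, Gamma_vuu = -10368/1391, Gamma_vuv = 840/1391, Gamma_vvv = 800/1391
X = (-2, -11/4), Y = (-1, 0) at the point

Answer: (nabla_X Y)^u = 51235/16692, (nabla_X Y)^v = -18426/1391


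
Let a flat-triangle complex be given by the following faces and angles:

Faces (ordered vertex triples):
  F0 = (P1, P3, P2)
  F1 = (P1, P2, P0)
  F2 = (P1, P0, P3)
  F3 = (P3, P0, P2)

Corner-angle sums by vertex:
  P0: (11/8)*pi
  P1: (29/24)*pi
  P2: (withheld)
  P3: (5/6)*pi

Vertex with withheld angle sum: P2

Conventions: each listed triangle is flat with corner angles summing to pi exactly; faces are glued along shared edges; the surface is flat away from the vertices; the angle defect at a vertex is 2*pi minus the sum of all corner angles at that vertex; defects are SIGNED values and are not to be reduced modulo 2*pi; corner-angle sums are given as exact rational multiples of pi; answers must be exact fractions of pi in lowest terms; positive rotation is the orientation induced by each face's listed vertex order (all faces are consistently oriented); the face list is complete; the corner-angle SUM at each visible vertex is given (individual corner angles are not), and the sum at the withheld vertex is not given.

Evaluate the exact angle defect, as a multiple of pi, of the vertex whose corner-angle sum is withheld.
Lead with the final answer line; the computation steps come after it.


Answer: defect(P2) = (17/12)*pi

V = 4, E = 6, F = 4; chi = V - E + F = 2
Gauss-Bonnet: total defect = 2*pi*chi = 4*pi; visible defects sum to (31/12)*pi


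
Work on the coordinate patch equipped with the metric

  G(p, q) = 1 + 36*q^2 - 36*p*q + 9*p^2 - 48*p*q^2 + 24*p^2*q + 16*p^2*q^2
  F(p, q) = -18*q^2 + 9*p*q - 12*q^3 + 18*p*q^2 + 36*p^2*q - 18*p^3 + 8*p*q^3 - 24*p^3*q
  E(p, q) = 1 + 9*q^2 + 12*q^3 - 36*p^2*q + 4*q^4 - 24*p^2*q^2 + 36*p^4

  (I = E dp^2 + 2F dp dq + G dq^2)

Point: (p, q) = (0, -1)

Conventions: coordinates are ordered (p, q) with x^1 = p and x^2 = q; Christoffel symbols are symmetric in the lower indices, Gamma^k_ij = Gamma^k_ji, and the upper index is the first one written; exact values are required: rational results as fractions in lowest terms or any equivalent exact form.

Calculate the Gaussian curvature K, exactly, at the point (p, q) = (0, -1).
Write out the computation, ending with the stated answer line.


E = 2, F = -6, G = 37, EG - F^2 = 38 at the point
E_p = 0, E_q = 2, F_p = 1, F_q = 0, G_p = -12, G_q = -72
E_qq = -6, F_pq = -3, G_pp = 2
K follows from Brioschi's formula, (det M1 - det M2)/(EG - F^2)^2.
M1 = [[-E_qq/2 + F_pq - G_pp/2, E_p/2, F_p - E_q/2], [F_q - G_p/2, E, F], [G_q/2, F, G]] = [[-1, 0, 0], [6, 2, -6], [-36, -6, 37]]; det M1 = -38
M2 = [[0, E_q/2, G_p/2], [E_q/2, E, F], [G_p/2, F, G]] = [[0, 1, -6], [1, 2, -6], [-6, -6, 37]]; det M2 = -37
det M1 - det M2 = -1; K = -1 / (38)^2 = -1/1444

Answer: K = -1/1444


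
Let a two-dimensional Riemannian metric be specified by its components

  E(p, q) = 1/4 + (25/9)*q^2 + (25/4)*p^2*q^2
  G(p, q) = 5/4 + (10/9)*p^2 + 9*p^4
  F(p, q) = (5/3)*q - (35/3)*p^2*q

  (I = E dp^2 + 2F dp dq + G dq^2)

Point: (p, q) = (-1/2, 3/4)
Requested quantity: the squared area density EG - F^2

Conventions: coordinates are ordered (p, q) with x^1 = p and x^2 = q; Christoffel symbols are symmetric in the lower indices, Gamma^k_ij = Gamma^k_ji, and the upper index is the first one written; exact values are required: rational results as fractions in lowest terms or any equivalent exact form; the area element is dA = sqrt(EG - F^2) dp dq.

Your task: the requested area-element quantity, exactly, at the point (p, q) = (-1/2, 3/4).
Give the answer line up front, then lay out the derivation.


Answer: EG - F^2 = 174989/36864

E = 689/256, F = -15/16, G = 301/144; EG - F^2 = 174989/36864


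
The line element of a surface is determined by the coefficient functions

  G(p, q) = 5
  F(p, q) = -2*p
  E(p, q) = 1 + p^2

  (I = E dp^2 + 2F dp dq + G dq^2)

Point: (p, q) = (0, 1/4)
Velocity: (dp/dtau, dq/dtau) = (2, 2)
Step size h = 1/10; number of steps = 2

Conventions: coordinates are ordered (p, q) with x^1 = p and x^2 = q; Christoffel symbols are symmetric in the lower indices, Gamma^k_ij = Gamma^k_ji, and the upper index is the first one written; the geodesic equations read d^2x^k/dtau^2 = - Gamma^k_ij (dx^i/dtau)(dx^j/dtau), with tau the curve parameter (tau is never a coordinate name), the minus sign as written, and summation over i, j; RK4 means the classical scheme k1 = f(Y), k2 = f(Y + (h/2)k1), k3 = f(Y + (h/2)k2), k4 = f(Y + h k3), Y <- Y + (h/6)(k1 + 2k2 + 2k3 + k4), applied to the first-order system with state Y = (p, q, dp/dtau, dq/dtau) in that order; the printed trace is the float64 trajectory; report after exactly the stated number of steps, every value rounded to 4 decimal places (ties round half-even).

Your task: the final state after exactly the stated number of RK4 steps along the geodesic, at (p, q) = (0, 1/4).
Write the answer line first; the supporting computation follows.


Answer: p = 0.3979, q = 0.6817, dp/dtau = 1.9691, dq/dtau = 2.3134

f(Y) = (dp/dtau, dq/dtau, -Gamma^p_ij Y'^i Y'^j, -Gamma^q_ij Y'^i Y'^j) with the Gammas evaluated at the stage position; h = 0.100000; intermediate values shown to 6 dp
step 0: p = 0.0000, q = 0.2500, dp/dtau = 2.0000, dq/dtau = 2.0000
step 1:
  k1: at (p, q) = (0.000000, 0.250000), (dp/dtau, dq/dtau) = (2.000000, 2.000000); Gamma_ppp = 0.000000, Gamma_ppq = 0.000000, Gamma_pqq = 0.000000, Gamma_qpp = -0.400000, Gamma_qpq = 0.000000, Gamma_qqq = 0.000000; k1 = (2.000000, 2.000000, 0.000000, 1.600000)
  k2: at (p, q) = (0.100000, 0.350000), (dp/dtau, dq/dtau) = (2.000000, 2.080000); Gamma_ppp = 0.019960, Gamma_ppq = 0.000000, Gamma_pqq = 0.000000, Gamma_qpp = -0.399202, Gamma_qpq = 0.000000, Gamma_qqq = 0.000000; k2 = (2.000000, 2.080000, -0.079840, 1.596806)
  k3: at (p, q) = (0.100000, 0.354000), (dp/dtau, dq/dtau) = (1.996008, 2.079840); Gamma_ppp = 0.019960, Gamma_ppq = 0.000000, Gamma_pqq = 0.000000, Gamma_qpp = -0.399202, Gamma_qpq = 0.000000, Gamma_qqq = 0.000000; k3 = (1.996008, 2.079840, -0.079522, 1.590438)
  k4: at (p, q) = (0.199601, 0.457984), (dp/dtau, dq/dtau) = (1.992048, 2.159044); Gamma_ppp = 0.039605, Gamma_ppq = 0.000000, Gamma_pqq = 0.000000, Gamma_qpp = -0.396838, Gamma_qpq = 0.000000, Gamma_qqq = 0.000000; k4 = (1.992048, 2.159044, -0.157161, 1.574754)
  Y <- Y + (h/6)(k1 + 2k2 + 2k3 + k4): p = 0.1997, q = 0.4580, dp/dtau = 1.9921, dq/dtau = 2.1592
step 2:
  k1: at (p, q) = (0.199734, 0.457979), (dp/dtau, dq/dtau) = (1.992069, 2.159154); Gamma_ppp = 0.039631, Gamma_ppq = 0.000000, Gamma_pqq = 0.000000, Gamma_qpp = -0.396834, Gamma_qpq = 0.000000, Gamma_qqq = 0.000000; k1 = (1.992069, 2.159154, -0.157268, 1.574770)
  k2: at (p, q) = (0.299338, 0.565936), (dp/dtau, dq/dtau) = (1.984205, 2.237893); Gamma_ppp = 0.058814, Gamma_ppq = 0.000000, Gamma_pqq = 0.000000, Gamma_qpp = -0.392958, Gamma_qpq = 0.000000, Gamma_qqq = 0.000000; k2 = (1.984205, 2.237893, -0.231553, 1.547103)
  k3: at (p, q) = (0.298945, 0.569873), (dp/dtau, dq/dtau) = (1.980491, 2.236509); Gamma_ppp = 0.058739, Gamma_ppq = 0.000000, Gamma_pqq = 0.000000, Gamma_qpp = -0.392976, Gamma_qpq = 0.000000, Gamma_qqq = 0.000000; k3 = (1.980491, 2.236509, -0.230395, 1.541388)
  k4: at (p, q) = (0.397783, 0.681630), (dp/dtau, dq/dtau) = (1.969029, 2.313293); Gamma_ppp = 0.077116, Gamma_ppq = 0.000000, Gamma_pqq = 0.000000, Gamma_qpp = -0.387730, Gamma_qpq = 0.000000, Gamma_qqq = 0.000000; k4 = (1.969029, 2.313293, -0.298986, 1.503258)
  Y <- Y + (h/6)(k1 + 2k2 + 2k3 + k4): p = 0.3979, q = 0.6817, dp/dtau = 1.9691, dq/dtau = 2.3134


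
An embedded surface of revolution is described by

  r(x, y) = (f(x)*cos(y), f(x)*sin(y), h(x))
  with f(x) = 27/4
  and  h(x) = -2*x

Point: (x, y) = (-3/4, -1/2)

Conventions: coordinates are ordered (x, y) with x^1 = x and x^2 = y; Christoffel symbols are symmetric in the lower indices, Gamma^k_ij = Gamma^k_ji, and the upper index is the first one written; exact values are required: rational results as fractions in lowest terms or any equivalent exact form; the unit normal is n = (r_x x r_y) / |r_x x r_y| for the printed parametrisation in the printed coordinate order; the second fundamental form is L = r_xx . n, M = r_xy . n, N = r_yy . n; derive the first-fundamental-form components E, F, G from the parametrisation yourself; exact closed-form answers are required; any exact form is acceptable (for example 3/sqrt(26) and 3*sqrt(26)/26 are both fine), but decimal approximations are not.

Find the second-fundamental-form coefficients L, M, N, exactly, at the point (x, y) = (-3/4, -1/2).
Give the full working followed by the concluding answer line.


f = 27/4, f' = 0, f'' = 0, h' = -2, h'' = 0
E = 4, F = 0, G = 729/16; answer radicand W^2 = 4
unnormalised second-form numerators: l = 0, m = 0, n = -27/2; L = l/sqrt(4), and similarly M = m/sqrt(W^2), N = n/sqrt(W^2)

Answer: L = 0, M = 0, N = -27/4


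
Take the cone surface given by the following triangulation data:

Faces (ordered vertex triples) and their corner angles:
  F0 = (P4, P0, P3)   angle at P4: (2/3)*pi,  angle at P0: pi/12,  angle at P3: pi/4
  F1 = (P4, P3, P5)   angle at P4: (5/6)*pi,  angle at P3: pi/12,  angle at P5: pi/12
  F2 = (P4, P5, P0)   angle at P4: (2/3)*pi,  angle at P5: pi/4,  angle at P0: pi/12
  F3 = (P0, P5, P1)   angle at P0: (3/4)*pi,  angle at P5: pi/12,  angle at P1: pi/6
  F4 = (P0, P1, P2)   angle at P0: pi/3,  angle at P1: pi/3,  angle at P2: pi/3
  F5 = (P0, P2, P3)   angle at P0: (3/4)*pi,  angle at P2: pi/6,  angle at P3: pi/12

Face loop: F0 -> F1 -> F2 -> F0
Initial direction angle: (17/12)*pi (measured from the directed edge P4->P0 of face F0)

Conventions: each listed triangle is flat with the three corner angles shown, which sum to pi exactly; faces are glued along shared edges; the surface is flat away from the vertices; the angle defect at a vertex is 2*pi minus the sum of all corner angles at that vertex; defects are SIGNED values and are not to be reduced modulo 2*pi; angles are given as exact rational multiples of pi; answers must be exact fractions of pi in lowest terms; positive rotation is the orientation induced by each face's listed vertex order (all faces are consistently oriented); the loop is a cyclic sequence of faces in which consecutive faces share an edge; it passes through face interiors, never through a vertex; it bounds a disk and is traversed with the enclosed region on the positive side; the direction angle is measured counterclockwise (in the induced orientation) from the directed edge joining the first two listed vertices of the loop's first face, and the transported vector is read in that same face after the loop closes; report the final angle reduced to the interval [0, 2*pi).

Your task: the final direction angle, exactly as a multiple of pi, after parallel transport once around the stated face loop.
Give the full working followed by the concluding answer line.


enclosed vertex P4: corner angles sum to (13/6)*pi, defect = 2*pi - (13/6)*pi = -pi/6
transport around the loop rotates by the sum of enclosed defects; add to the initial angle mod 2*pi
final angle = (17/12)*pi - pi/6 = (5/4)*pi (mod 2*pi)

Answer: final direction angle = (5/4)*pi


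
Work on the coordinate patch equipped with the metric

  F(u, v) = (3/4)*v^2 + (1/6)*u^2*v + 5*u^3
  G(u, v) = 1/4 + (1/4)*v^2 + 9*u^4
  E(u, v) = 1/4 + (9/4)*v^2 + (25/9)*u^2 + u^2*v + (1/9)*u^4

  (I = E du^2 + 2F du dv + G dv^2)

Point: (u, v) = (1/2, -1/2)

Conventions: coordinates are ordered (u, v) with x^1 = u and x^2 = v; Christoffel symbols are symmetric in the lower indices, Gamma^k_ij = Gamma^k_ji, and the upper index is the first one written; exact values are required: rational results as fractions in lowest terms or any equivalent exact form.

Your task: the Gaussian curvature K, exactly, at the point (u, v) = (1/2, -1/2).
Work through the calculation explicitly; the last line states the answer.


E = 25/18, F = 19/24, G = 7/8, EG - F^2 = 113/192 at the point
E_u = 7/3, E_v = -2, F_u = 11/3, F_v = -17/24, G_u = 9/2, G_v = -1/4
E_vv = 9/2, F_uv = 1/6, G_uu = 27
The intrinsic route: Brioschi's K = (det M1 - det M2)/(EG - F^2)^2.
M1 = [[-E_vv/2 + F_uv - G_uu/2, E_u/2, F_u - E_v/2], [F_v - G_u/2, E, F], [G_v/2, F, G]] = [[-187/12, 7/6, 14/3], [-71/24, 25/18, 19/24], [-1/8, 19/24, 7/8]]; det M1 = -113261/6912
M2 = [[0, E_v/2, G_u/2], [E_v/2, E, F], [G_u/2, F, G]] = [[0, -1, 9/4], [-1, 25/18, 19/24], [9/4, 19/24, 7/8]]; det M2 = -367/32
det M1 - det M2 = -33989/6912; K = -33989/6912 / (113/192)^2 = -543824/38307

Answer: K = -543824/38307


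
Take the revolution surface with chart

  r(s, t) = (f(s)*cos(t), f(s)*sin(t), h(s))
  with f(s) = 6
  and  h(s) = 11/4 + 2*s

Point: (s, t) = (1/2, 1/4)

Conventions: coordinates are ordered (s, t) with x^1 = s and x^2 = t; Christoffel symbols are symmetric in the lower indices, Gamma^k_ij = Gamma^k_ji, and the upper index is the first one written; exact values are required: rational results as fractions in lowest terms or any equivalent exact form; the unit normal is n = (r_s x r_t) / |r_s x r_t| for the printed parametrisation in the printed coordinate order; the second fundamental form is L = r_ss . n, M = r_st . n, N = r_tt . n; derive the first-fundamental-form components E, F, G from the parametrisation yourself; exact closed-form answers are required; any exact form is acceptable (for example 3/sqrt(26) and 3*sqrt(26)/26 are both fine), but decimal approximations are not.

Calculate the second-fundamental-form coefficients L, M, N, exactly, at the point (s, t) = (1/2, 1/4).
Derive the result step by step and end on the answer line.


f = 6, f' = 0, f'' = 0, h' = 2, h'' = 0
E = 4, F = 0, G = 36; answer radicand W^2 = 4
unnormalised second-form numerators: l = 0, m = 0, n = 12; L = l/sqrt(4), and similarly M = m/sqrt(W^2), N = n/sqrt(W^2)

Answer: L = 0, M = 0, N = 6


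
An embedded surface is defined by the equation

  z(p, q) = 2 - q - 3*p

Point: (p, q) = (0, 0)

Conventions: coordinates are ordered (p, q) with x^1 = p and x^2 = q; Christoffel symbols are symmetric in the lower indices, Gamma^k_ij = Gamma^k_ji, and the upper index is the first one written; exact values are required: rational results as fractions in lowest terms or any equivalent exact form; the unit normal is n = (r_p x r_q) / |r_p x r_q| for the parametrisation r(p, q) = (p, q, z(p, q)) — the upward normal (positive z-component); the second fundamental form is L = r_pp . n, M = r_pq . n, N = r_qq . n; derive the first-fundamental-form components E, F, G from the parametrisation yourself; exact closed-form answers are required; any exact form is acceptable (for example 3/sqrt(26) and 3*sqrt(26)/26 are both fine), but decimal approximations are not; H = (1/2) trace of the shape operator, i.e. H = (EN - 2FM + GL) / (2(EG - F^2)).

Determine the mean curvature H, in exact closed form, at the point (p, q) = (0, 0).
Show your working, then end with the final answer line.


z_p = -3, z_q = -1, z_pp = 0, z_pq = 0, z_qq = 0
E = 10, F = 3, G = 2; answer radicand W^2 = 11
unnormalised second-form numerators: l = 0, m = 0, n = 0; L = l/sqrt(11), and similarly M = m/sqrt(W^2), N = n/sqrt(W^2)
H = (E*n - 2*F*m + G*l) / (2*(EG - F^2)*sqrt(W^2)); E*n - 2*F*m + G*l = 0, EG - F^2 = 11, so H = (0)/sqrt(11)

Answer: H = 0


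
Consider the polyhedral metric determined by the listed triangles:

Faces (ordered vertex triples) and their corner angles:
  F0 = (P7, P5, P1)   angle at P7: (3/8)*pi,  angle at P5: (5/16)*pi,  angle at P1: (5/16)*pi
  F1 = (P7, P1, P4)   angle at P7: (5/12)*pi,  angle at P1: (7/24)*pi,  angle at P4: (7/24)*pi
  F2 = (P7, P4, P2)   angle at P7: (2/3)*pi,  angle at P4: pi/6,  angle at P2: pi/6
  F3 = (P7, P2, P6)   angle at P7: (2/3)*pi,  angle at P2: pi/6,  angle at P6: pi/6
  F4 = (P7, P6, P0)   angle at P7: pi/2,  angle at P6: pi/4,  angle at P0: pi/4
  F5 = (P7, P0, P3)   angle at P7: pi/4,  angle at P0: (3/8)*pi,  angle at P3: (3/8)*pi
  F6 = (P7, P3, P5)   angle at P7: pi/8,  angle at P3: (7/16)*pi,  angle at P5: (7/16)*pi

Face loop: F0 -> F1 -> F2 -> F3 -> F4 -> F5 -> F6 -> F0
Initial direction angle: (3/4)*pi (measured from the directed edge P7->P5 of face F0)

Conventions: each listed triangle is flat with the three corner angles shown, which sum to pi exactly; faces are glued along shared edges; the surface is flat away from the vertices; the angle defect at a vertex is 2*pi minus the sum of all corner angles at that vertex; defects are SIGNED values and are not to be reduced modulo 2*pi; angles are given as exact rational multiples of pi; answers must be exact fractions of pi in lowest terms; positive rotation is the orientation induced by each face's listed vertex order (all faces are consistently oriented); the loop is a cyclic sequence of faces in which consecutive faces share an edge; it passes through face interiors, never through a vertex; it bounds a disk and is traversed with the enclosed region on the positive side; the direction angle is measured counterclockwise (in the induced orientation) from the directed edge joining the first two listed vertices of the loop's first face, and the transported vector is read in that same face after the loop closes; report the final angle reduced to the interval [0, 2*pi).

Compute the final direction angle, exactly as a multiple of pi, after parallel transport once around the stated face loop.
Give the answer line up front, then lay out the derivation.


Answer: final direction angle = (7/4)*pi

enclosed vertex P7: corner angles sum to 3*pi, defect = 2*pi - 3*pi = -pi
summing the enclosed defects onto the initial angle, mod 2*pi in the induced orientation:
final angle = (3/4)*pi - pi = (7/4)*pi (mod 2*pi)


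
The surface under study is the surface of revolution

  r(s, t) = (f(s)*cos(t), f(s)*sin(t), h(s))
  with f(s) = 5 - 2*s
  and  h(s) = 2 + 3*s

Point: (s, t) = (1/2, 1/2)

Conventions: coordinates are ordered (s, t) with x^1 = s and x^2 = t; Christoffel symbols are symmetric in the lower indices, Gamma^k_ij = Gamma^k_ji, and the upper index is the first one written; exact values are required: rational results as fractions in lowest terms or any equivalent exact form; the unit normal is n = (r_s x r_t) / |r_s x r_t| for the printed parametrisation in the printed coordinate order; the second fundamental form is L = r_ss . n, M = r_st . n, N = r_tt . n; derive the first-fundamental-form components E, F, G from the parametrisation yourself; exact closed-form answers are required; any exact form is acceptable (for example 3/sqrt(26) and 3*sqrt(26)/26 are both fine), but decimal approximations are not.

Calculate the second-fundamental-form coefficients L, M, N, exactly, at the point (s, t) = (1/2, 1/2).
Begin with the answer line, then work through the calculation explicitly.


Answer: L = 0, M = 0, N = 12*sqrt(13)/13

f = 4, f' = -2, f'' = 0, h' = 3, h'' = 0
E = 13, F = 0, G = 16; answer radicand W^2 = 13
unnormalised second-form numerators: l = 0, m = 0, n = 12; L = l/sqrt(13), and similarly M = m/sqrt(W^2), N = n/sqrt(W^2)


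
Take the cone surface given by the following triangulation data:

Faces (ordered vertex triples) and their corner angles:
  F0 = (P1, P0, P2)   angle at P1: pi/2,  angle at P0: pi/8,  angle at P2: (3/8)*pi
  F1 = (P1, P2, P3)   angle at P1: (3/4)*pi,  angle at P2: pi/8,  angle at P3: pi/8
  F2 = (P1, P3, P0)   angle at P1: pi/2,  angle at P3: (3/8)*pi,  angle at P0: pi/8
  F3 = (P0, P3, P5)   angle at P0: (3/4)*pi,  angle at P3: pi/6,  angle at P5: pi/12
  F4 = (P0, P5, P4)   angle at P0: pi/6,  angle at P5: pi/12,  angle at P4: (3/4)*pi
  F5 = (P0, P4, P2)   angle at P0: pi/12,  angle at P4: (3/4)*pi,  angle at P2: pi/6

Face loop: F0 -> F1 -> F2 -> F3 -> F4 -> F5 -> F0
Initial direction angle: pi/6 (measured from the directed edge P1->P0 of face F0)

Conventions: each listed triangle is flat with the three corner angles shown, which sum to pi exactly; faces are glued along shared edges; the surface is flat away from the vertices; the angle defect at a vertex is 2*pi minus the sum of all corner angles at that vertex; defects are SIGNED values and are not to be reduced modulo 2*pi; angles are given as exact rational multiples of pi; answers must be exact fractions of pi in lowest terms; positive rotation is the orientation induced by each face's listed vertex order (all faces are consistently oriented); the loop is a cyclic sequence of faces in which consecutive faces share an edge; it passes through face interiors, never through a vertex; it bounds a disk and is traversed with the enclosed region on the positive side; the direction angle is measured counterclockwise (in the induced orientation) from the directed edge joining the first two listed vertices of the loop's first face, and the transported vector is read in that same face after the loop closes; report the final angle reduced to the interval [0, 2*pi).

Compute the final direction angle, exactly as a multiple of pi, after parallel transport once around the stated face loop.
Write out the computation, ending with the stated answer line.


enclosed vertex P0: corner angles sum to (5/4)*pi, defect = 2*pi - (5/4)*pi = (3/4)*pi
enclosed vertex P1: corner angles sum to (7/4)*pi, defect = 2*pi - (7/4)*pi = pi/4
by Gauss-Bonnet the loop rotates the vector by the enclosed defect sum (positive orientation, mod 2*pi)
final angle = pi/6 + pi = (7/6)*pi (mod 2*pi)

Answer: final direction angle = (7/6)*pi


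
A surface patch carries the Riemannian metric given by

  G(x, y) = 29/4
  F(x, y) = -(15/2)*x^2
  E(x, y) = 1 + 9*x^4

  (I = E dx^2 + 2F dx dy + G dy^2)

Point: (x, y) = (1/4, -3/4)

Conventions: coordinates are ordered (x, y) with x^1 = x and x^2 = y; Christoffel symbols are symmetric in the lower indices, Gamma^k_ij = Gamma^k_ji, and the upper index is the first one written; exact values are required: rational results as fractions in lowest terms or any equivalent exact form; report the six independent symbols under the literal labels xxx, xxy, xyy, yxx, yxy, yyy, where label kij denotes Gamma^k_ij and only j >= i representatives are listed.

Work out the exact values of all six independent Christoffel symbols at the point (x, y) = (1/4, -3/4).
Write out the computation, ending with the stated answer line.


E = 265/256, F = -15/32, G = 29/4 at the point
E_x = 9/16, E_y = 0, F_x = -15/4, F_y = 0, G_x = 0, G_y = 0
EG - F^2 = 1865/256;  g^inv = (256/1865) * [[29/4, 15/32], [15/32, 265/256]]
first-kind symbols [ij,l] = (1/2)(d_i g_jl + d_j g_il - d_l g_ij): [xx,x] = E_x/2 = 9/32, [xx,y] = F_x - E_y/2 = -15/4, [xy,x] = E_y/2 = 0, [xy,y] = G_x/2 = 0, [yy,x] = F_y - G_x/2 = 0, [yy,y] = G_y/2 = 0
Gamma^x_ij = (G*[ij,x] - F*[ij,y])/(EG - F^2), Gamma^y_ij = (E*[ij,y] - F*[ij,x])/(EG - F^2)

Answer: Gamma_xxx = 72/1865, Gamma_xxy = 0, Gamma_xyy = 0, Gamma_yxx = -192/373, Gamma_yxy = 0, Gamma_yyy = 0


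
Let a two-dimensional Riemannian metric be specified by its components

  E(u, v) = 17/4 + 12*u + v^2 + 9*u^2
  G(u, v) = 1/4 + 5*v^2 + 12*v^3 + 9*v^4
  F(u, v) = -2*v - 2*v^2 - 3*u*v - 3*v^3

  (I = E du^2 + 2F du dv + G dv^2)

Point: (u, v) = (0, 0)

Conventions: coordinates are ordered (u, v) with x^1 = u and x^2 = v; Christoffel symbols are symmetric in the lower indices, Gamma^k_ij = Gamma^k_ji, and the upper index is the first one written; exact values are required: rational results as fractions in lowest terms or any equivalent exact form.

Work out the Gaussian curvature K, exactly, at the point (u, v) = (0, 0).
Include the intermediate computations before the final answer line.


E = 17/4, F = 0, G = 1/4, EG - F^2 = 17/16 at the point
E_u = 12, E_v = 0, F_u = 0, F_v = -2, G_u = 0, G_v = 0
E_vv = 2, F_uv = -3, G_uu = 0
Apply the Brioschi formula K = (det M1 - det M2)/(EG - F^2)^2 over the derivative matrices of E, F, G.
M1 = [[-E_vv/2 + F_uv - G_uu/2, E_u/2, F_u - E_v/2], [F_v - G_u/2, E, F], [G_v/2, F, G]] = [[-4, 6, 0], [-2, 17/4, 0], [0, 0, 1/4]]; det M1 = -5/4
M2 = [[0, E_v/2, G_u/2], [E_v/2, E, F], [G_u/2, F, G]] = [[0, 0, 0], [0, 17/4, 0], [0, 0, 1/4]]; det M2 = 0
det M1 - det M2 = -5/4; K = -5/4 / (17/16)^2 = -320/289

Answer: K = -320/289


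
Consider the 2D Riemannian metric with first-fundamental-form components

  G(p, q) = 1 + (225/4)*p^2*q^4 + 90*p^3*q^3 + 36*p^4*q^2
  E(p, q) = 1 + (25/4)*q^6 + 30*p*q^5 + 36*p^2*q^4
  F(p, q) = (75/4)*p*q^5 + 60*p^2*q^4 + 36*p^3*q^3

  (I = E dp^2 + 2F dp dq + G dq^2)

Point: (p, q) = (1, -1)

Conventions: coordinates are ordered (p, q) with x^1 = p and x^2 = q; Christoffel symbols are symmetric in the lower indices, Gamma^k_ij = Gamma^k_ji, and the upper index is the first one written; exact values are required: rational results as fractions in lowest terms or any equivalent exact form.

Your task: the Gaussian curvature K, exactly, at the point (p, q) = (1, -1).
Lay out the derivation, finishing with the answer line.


E = 53/4, F = 21/4, G = 13/4, EG - F^2 = 31/2 at the point
E_p = 42, E_q = -63/2, F_p = -27/4, F_q = -153/4, G_p = -27/2, G_q = -27
E_qq = 39/2, F_pq = -249/4, G_pp = 9/2
Using the Brioschi determinant formula for K from the metric derivatives:
M1 = [[-E_qq/2 + F_pq - G_pp/2, E_p/2, F_p - E_q/2], [F_q - G_p/2, E, F], [G_q/2, F, G]] = [[-297/4, 21, 9], [-63/2, 53/4, 21/4], [-27/2, 21/4, 13/4]]; det M1 = -2943/8
M2 = [[0, E_q/2, G_p/2], [E_q/2, E, F], [G_p/2, F, G]] = [[0, -63/4, -27/4], [-63/4, 53/4, 21/4], [-27/4, 21/4, 13/4]]; det M2 = -2349/8
det M1 - det M2 = -297/4; K = -297/4 / (31/2)^2 = -297/961

Answer: K = -297/961
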